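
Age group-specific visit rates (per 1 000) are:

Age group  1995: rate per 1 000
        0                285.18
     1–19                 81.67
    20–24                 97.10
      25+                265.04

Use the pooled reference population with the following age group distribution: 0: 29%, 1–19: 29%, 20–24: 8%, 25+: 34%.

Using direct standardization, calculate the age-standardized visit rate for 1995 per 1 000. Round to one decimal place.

204.3

Standard weights: 0.29, 0.29, 0.08, 0.34.
Standardized rate: 0.2900×285.18 + 0.2900×81.67 + 0.0800×97.10 + 0.3400×265.04 = 204.2681 per 1 000.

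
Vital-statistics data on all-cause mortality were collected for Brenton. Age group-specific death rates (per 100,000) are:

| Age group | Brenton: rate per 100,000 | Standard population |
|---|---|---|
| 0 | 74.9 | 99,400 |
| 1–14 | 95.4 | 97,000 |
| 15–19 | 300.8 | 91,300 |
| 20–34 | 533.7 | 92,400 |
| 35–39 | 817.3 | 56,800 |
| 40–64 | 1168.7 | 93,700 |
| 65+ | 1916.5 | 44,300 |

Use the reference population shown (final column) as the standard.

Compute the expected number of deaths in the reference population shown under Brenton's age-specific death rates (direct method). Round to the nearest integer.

Expected deaths = Σ (standard pop × age-specific rate ÷ 100,000)
= 99,400×74.9/100,000 + 97,000×95.4/100,000 + 91,300×300.8/100,000 + 92,400×533.7/100,000 + 56,800×817.3/100,000 + 93,700×1168.7/100,000 + 44,300×1916.5/100,000
= 74.45 + 92.54 + 274.63 + 493.14 + 464.23 + 1095.07 + 849.01 = 3343.07.

3343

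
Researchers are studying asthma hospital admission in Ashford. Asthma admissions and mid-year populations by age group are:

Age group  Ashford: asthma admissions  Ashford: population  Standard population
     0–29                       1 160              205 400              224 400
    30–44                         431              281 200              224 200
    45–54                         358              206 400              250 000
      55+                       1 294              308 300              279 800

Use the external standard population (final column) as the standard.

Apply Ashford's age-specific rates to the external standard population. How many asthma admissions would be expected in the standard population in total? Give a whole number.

3219

Age-specific rates per 10 000 for Ashford: 56.48, 15.33, 17.34, 41.97.
Expected asthma admissions = Σ (standard pop × age-specific rate ÷ 10 000)
= 224 400×56.48/10 000 + 224 200×15.33/10 000 + 250 000×17.34/10 000 + 279 800×41.97/10 000
= 1267.30 + 343.64 + 433.62 + 1174.38 = 3218.94.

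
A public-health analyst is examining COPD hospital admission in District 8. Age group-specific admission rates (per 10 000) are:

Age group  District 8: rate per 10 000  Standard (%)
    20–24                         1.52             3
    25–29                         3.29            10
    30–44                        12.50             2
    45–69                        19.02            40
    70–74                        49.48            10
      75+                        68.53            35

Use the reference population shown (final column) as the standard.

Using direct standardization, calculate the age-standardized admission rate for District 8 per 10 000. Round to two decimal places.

Standard weights: 0.03, 0.10, 0.02, 0.40, 0.10, 0.35.
Standardized rate: 0.0300×1.52 + 0.1000×3.29 + 0.0200×12.50 + 0.4000×19.02 + 0.1000×49.48 + 0.3500×68.53 = 37.1661 per 10 000.

37.17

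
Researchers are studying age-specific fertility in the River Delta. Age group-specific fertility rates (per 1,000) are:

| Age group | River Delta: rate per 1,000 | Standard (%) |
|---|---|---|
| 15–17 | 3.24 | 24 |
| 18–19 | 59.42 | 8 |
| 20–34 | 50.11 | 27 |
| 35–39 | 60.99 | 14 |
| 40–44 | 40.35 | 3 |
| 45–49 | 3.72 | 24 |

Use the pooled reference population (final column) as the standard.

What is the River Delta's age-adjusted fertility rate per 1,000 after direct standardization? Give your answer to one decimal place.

Standard weights: 0.24, 0.08, 0.27, 0.14, 0.03, 0.24.
Standardized rate: 0.2400×3.24 + 0.0800×59.42 + 0.2700×50.11 + 0.1400×60.99 + 0.0300×40.35 + 0.2400×3.72 = 29.7028 per 1,000.

29.7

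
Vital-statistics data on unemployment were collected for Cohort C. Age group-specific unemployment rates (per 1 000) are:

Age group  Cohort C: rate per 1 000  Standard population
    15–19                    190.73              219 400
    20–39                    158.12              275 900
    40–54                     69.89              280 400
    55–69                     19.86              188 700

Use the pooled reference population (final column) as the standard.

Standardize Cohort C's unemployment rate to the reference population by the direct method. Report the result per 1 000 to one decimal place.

Standard total = 964 400; weights = 0.2275, 0.2861, 0.2908, 0.1957.
Standardized rate: 0.2275×190.73 + 0.2861×158.12 + 0.2908×69.89 + 0.1957×19.86 = 112.8331 per 1 000.

112.8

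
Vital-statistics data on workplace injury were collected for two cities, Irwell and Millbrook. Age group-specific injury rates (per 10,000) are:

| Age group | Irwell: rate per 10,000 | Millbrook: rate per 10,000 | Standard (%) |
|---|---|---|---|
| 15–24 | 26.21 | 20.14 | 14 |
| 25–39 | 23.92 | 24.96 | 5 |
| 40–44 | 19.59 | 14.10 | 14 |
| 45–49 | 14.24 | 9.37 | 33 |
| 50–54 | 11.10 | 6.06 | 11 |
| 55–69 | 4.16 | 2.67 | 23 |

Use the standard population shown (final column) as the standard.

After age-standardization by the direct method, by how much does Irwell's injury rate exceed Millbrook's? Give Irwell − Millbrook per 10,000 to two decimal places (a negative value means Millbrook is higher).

Standard weights: 0.14, 0.05, 0.14, 0.33, 0.11, 0.23.
Irwell: 0.1400×26.21 + 0.0500×23.92 + 0.1400×19.59 + 0.3300×14.24 + 0.1100×11.10 + 0.2300×4.16 = 14.4850 per 10,000.
Millbrook: 0.1400×20.14 + 0.0500×24.96 + 0.1400×14.10 + 0.3300×9.37 + 0.1100×6.06 + 0.2300×2.67 = 10.4144 per 10,000.
Difference = 14.4850 − 10.4144 = 4.0706.

4.07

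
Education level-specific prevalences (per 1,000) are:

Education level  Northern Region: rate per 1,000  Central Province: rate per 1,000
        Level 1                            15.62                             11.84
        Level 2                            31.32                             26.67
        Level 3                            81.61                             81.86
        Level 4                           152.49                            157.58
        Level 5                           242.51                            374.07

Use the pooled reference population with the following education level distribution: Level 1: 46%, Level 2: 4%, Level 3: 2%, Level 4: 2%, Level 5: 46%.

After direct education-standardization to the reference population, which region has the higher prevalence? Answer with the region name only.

Central Province

Standard weights: 0.46, 0.04, 0.02, 0.02, 0.46.
The Northern Region: 0.4600×15.62 + 0.0400×31.32 + 0.0200×81.61 + 0.0200×152.49 + 0.4600×242.51 = 124.6746 per 1,000.
The Central Province: 0.4600×11.84 + 0.0400×26.67 + 0.0200×81.86 + 0.0200×157.58 + 0.4600×374.07 = 183.3742 per 1,000.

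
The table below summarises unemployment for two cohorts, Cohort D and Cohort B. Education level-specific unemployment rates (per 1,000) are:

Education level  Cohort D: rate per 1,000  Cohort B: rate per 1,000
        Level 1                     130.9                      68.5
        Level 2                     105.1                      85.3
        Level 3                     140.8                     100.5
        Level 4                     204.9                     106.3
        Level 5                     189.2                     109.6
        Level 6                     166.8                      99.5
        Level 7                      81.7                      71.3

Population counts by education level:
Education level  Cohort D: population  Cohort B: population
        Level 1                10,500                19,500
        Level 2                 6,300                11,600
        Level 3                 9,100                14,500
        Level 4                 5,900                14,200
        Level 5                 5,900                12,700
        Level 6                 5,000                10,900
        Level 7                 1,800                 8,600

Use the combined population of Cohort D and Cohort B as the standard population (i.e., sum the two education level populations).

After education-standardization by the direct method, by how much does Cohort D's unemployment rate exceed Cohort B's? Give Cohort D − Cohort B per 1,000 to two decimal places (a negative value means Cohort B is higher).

57.28

Combined standard total = 136,500; weights = 0.2198, 0.1311, 0.1729, 0.1473, 0.1363, 0.1165, 0.0762.
Cohort D: 0.2198×130.9 + 0.1311×105.1 + 0.1729×140.8 + 0.1473×204.9 + 0.1363×189.2 + 0.1165×166.8 + 0.0762×81.7 = 148.5024 per 1,000.
Cohort B: 0.2198×68.5 + 0.1311×85.3 + 0.1729×100.5 + 0.1473×106.3 + 0.1363×109.6 + 0.1165×99.5 + 0.0762×71.3 = 91.2266 per 1,000.
Difference = 148.5024 − 91.2266 = 57.2758.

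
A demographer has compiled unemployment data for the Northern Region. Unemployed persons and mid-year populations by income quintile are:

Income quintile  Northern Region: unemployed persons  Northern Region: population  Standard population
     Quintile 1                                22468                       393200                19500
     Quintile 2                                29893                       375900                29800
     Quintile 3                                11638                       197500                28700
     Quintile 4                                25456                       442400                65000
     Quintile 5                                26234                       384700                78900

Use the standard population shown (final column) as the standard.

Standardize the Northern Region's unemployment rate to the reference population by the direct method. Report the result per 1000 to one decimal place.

64.4

Income-specific rates per 1000 for the Northern Region: 57.141, 79.524, 58.927, 57.541, 68.193.
Standard total = 221900; weights = 0.0879, 0.1343, 0.1293, 0.2929, 0.3556.
Standardized rate: 0.0879×57.141 + 0.1343×79.524 + 0.1293×58.927 + 0.2929×57.541 + 0.3556×68.193 = 64.4248 per 1000.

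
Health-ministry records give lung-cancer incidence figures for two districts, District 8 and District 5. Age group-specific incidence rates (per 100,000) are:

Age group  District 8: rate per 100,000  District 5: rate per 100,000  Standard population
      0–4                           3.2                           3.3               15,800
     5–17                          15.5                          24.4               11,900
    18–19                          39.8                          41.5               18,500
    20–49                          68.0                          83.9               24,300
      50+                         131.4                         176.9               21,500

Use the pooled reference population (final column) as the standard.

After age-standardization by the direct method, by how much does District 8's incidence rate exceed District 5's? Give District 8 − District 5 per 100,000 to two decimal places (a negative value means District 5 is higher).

-16.34

Standard total = 92,000; weights = 0.1717, 0.1293, 0.2011, 0.2641, 0.2337.
District 8: 0.1717×3.2 + 0.1293×15.5 + 0.2011×39.8 + 0.2641×68.0 + 0.2337×131.4 = 59.2262 per 100,000.
District 5: 0.1717×3.3 + 0.1293×24.4 + 0.2011×41.5 + 0.2641×83.9 + 0.2337×176.9 = 75.5692 per 100,000.
Difference = 59.2262 − 75.5692 = -16.3430.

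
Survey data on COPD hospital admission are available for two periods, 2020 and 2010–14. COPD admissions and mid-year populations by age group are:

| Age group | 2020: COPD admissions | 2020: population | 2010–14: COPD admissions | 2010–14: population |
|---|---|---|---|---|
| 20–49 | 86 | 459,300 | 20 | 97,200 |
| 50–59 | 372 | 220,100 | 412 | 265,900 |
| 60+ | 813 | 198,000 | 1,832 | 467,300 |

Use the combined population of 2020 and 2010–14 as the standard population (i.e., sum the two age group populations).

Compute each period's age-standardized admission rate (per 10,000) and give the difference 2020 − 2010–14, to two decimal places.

1.06

Age-specific rates per 10,000 for 2020: 1.87, 16.90, 41.06.
For 2010–14: 2.06, 15.49, 39.20.
Combined standard total = 1,707,800; weights = 0.3259, 0.2846, 0.3896.
2020: 0.3259×1.87 + 0.2846×16.90 + 0.3896×41.06 = 21.4157 per 10,000.
2010–14: 0.3259×2.06 + 0.2846×15.49 + 0.3896×39.20 = 20.3524 per 10,000.
Difference = 21.4157 − 20.3524 = 1.0633.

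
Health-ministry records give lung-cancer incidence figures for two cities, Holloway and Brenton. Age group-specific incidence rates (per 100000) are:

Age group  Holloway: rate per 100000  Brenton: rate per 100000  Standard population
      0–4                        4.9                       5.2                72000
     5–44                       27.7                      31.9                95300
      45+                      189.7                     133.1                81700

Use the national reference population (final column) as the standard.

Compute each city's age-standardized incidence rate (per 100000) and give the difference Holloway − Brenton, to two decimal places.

16.88

Standard total = 249000; weights = 0.2892, 0.3827, 0.3281.
Holloway: 0.2892×4.9 + 0.3827×27.7 + 0.3281×189.7 = 74.2614 per 100000.
Brenton: 0.2892×5.2 + 0.3827×31.9 + 0.3281×133.1 = 57.3845 per 100000.
Difference = 74.2614 − 57.3845 = 16.8769.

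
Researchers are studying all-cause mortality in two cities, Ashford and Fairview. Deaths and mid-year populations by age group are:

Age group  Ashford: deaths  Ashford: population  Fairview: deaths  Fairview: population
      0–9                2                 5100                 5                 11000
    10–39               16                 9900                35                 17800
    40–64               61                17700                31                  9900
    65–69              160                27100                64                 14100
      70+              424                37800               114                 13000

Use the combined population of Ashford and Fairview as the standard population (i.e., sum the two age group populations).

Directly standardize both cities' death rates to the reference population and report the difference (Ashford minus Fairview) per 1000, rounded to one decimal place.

1.1

Age-specific rates per 1000 for Ashford: 0.392, 1.616, 3.446, 5.904, 11.217.
For Fairview: 0.455, 1.966, 3.131, 4.539, 8.769.
Combined standard total = 163400; weights = 0.0985, 0.1695, 0.1689, 0.2521, 0.3109.
Ashford: 0.0985×0.392 + 0.1695×1.616 + 0.1689×3.446 + 0.2521×5.904 + 0.3109×11.217 = 5.8707 per 1000.
Fairview: 0.0985×0.455 + 0.1695×1.966 + 0.1689×3.131 + 0.2521×4.539 + 0.3109×8.769 = 4.7778 per 1000.
Difference = 5.8707 − 4.7778 = 1.0929.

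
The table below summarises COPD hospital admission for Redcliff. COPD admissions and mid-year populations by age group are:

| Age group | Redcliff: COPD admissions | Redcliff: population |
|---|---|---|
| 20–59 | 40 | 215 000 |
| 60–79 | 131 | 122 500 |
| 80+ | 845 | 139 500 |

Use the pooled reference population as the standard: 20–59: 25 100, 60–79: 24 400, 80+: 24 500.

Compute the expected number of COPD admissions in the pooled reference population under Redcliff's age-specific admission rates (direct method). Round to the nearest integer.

179

Age-specific rates per 10 000 for Redcliff: 1.86, 10.69, 60.57.
Expected COPD admissions = Σ (standard pop × age-specific rate ÷ 10 000)
= 25 100×1.86/10 000 + 24 400×10.69/10 000 + 24 500×60.57/10 000
= 4.67 + 26.09 + 148.41 = 179.17.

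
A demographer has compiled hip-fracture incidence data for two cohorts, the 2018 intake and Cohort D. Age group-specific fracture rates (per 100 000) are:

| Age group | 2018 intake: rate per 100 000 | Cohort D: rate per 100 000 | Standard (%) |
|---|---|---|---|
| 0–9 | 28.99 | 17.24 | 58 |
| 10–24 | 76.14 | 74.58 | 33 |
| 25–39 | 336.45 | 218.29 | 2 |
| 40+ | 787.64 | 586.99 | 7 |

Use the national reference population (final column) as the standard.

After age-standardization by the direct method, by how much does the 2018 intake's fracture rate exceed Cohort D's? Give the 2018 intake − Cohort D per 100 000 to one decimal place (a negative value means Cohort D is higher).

Standard weights: 0.58, 0.33, 0.02, 0.07.
The 2018 intake: 0.5800×28.99 + 0.3300×76.14 + 0.0200×336.45 + 0.0700×787.64 = 103.8042 per 100 000.
Cohort D: 0.5800×17.24 + 0.3300×74.58 + 0.0200×218.29 + 0.0700×586.99 = 80.0657 per 100 000.
Difference = 103.8042 − 80.0657 = 23.7385.

23.7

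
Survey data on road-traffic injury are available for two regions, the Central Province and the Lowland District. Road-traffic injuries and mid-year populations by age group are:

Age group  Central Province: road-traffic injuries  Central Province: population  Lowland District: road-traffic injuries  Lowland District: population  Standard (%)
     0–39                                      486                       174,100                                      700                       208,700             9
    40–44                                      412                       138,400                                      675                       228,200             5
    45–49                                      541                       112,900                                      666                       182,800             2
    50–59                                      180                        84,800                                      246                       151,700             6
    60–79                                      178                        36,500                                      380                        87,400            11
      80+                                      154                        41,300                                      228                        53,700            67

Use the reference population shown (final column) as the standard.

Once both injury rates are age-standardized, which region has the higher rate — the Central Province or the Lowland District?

Age-specific rates per 100,000 for the Central Province: 279.15, 297.69, 479.19, 212.26, 487.67, 372.88.
For the Lowland District: 335.41, 295.79, 364.33, 162.16, 434.78, 424.58.
Standard weights: 0.09, 0.05, 0.02, 0.06, 0.11, 0.67.
The Central Province: 0.0900×279.15 + 0.0500×297.69 + 0.0200×479.19 + 0.0600×212.26 + 0.1100×487.67 + 0.6700×372.88 = 365.8018 per 100,000.
The Lowland District: 0.0900×335.41 + 0.0500×295.79 + 0.0200×364.33 + 0.0600×162.16 + 0.1100×434.78 + 0.6700×424.58 = 394.2883 per 100,000.
The crude rates (331.80 vs 317.26) would put the Central Province higher, but that reflects its age composition; once standardized to a common age structure, the Lowland District has the higher underlying rate.

Lowland District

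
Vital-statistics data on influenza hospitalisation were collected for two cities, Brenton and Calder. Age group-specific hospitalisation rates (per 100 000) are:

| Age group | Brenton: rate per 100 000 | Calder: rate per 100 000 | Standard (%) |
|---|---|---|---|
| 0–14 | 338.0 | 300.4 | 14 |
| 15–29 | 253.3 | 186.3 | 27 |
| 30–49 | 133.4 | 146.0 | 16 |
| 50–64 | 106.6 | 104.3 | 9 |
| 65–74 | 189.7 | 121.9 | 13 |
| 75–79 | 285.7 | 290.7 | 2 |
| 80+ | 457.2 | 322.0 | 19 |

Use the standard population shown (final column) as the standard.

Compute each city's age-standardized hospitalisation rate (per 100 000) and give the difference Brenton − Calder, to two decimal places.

55.95

Standard weights: 0.14, 0.27, 0.16, 0.09, 0.13, 0.02, 0.19.
Brenton: 0.1400×338.0 + 0.2700×253.3 + 0.1600×133.4 + 0.0900×106.6 + 0.1300×189.7 + 0.0200×285.7 + 0.1900×457.2 = 263.8920 per 100 000.
Calder: 0.1400×300.4 + 0.2700×186.3 + 0.1600×146.0 + 0.0900×104.3 + 0.1300×121.9 + 0.0200×290.7 + 0.1900×322.0 = 207.9450 per 100 000.
Difference = 263.8920 − 207.9450 = 55.9470.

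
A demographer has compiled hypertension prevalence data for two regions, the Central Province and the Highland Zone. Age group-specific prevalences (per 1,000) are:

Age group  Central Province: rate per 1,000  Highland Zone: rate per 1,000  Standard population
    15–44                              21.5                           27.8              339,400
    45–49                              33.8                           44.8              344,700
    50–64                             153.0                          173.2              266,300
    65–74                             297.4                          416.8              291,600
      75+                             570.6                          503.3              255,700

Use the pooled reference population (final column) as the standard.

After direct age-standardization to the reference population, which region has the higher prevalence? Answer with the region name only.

Standard total = 1,497,700; weights = 0.2266, 0.2302, 0.1778, 0.1947, 0.1707.
The Central Province: 0.2266×21.5 + 0.2302×33.8 + 0.1778×153.0 + 0.1947×297.4 + 0.1707×570.6 = 195.1767 per 1,000.
The Highland Zone: 0.2266×27.8 + 0.2302×44.8 + 0.1778×173.2 + 0.1947×416.8 + 0.1707×503.3 = 214.4847 per 1,000.

Highland Zone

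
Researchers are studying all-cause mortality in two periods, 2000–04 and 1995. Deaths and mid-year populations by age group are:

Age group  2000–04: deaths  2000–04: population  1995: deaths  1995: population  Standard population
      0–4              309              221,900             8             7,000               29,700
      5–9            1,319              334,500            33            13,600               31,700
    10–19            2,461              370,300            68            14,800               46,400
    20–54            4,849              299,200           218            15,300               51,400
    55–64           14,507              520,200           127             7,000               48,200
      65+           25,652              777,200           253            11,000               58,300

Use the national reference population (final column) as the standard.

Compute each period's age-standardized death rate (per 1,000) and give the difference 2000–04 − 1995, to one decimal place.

Age-specific rates per 1,000 for 2000–04: 1.393, 3.943, 6.646, 16.207, 27.887, 33.006.
For 1995: 1.143, 2.426, 4.595, 14.248, 18.143, 23.000.
Standard total = 265,700; weights = 0.1118, 0.1193, 0.1746, 0.1935, 0.1814, 0.2194.
2000–04: 0.1118×1.393 + 0.1193×3.943 + 0.1746×6.646 + 0.1935×16.207 + 0.1814×27.887 + 0.2194×33.006 = 17.2230 per 1,000.
1995: 0.1118×1.143 + 0.1193×2.426 + 0.1746×4.595 + 0.1935×14.248 + 0.1814×18.143 + 0.2194×23.000 = 12.3139 per 1,000.
Difference = 17.2230 − 12.3139 = 4.9091.

4.9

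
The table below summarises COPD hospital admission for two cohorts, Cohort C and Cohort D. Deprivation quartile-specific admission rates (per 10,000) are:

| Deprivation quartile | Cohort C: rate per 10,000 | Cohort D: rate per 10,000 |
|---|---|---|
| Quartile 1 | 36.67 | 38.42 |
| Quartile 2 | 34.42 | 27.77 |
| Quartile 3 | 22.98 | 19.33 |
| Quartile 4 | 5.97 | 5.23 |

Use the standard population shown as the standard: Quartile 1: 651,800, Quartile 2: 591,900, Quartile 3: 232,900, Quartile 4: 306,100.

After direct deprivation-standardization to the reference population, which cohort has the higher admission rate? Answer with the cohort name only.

Standard total = 1,782,700; weights = 0.3656, 0.3320, 0.1306, 0.1717.
Cohort C: 0.3656×36.67 + 0.3320×34.42 + 0.1306×22.98 + 0.1717×5.97 = 28.8631 per 10,000.
Cohort D: 0.3656×38.42 + 0.3320×27.77 + 0.1306×19.33 + 0.1717×5.23 = 26.6910 per 10,000.

Cohort C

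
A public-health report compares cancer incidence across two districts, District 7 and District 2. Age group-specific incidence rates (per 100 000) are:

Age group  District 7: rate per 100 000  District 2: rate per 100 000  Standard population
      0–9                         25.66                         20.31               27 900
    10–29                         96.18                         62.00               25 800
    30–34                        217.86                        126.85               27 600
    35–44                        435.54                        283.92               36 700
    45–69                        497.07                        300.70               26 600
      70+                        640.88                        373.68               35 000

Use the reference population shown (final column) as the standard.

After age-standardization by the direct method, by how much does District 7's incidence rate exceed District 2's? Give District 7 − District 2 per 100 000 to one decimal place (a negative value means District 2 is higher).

131.9

Standard total = 179 600; weights = 0.1553, 0.1437, 0.1537, 0.2043, 0.1481, 0.1949.
District 7: 0.1553×25.66 + 0.1437×96.18 + 0.1537×217.86 + 0.2043×435.54 + 0.1481×497.07 + 0.1949×640.88 = 338.7944 per 100 000.
District 2: 0.1553×20.31 + 0.1437×62.00 + 0.1537×126.85 + 0.2043×283.92 + 0.1481×300.70 + 0.1949×373.68 = 206.9298 per 100 000.
Difference = 338.7944 − 206.9298 = 131.8646.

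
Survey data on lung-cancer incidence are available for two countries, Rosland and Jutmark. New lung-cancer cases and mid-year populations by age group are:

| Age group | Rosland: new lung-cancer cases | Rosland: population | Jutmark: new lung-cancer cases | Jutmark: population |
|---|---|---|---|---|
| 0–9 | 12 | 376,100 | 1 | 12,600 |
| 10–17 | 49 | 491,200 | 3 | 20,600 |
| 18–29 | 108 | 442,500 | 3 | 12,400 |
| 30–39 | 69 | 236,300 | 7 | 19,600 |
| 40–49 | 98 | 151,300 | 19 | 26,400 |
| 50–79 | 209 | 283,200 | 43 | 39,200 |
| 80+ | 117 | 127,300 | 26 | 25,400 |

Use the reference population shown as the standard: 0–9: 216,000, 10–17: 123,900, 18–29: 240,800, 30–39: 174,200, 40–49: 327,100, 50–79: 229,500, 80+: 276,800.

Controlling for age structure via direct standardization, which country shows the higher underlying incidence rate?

Jutmark

Age-specific rates per 100,000 for Rosland: 3.19, 9.98, 24.41, 29.20, 64.77, 73.80, 91.91.
For Jutmark: 7.94, 14.56, 24.19, 35.71, 71.97, 109.69, 102.36.
Standard total = 1,588,300; weights = 0.1360, 0.0780, 0.1516, 0.1097, 0.2059, 0.1445, 0.1743.
Rosland: 0.1360×3.19 + 0.0780×9.98 + 0.1516×24.41 + 0.1097×29.20 + 0.2059×64.77 + 0.1445×73.80 + 0.1743×91.91 = 48.1353 per 100,000.
Jutmark: 0.1360×7.94 + 0.0780×14.56 + 0.1516×24.19 + 0.1097×35.71 + 0.2059×71.97 + 0.1445×109.69 + 0.1743×102.36 = 58.3113 per 100,000.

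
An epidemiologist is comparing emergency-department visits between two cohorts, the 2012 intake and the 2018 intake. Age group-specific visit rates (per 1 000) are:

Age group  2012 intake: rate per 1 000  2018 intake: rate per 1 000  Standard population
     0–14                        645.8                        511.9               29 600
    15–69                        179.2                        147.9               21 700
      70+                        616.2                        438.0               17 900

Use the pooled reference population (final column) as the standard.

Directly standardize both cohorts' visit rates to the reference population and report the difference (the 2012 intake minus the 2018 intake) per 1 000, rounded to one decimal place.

Standard total = 69 200; weights = 0.4277, 0.3136, 0.2587.
The 2012 intake: 0.4277×645.8 + 0.3136×179.2 + 0.2587×616.2 = 491.8251 per 1 000.
The 2018 intake: 0.4277×511.9 + 0.3136×147.9 + 0.2587×438.0 = 378.6397 per 1 000.
Difference = 491.8251 − 378.6397 = 113.1854.

113.2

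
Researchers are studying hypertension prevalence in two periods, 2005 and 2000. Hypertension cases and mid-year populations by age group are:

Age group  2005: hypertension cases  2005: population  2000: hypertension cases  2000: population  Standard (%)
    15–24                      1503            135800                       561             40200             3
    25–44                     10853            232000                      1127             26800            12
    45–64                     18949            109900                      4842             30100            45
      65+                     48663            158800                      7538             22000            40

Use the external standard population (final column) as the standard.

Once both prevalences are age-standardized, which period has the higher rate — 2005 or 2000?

2000

Age-specific rates per 1000 for 2005: 11.068, 46.780, 172.420, 306.442.
For 2000: 13.955, 42.052, 160.864, 342.636.
Standard weights: 0.03, 0.12, 0.45, 0.40.
2005: 0.0300×11.068 + 0.1200×46.780 + 0.4500×172.420 + 0.4000×306.442 = 206.1117 per 1000.
2000: 0.0300×13.955 + 0.1200×42.052 + 0.4500×160.864 + 0.4000×342.636 = 214.9082 per 1000.
The crude rates (125.64 vs 118.12) would put 2005 higher, but that reflects its age composition; once standardized to a common age structure, 2000 has the higher underlying rate.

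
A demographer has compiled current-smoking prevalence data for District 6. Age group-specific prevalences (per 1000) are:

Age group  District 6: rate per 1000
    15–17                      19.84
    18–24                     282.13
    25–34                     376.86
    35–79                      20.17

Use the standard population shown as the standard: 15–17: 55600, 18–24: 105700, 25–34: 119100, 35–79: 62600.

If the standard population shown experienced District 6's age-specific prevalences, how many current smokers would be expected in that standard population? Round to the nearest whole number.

77071

Expected current smokers = Σ (standard pop × age-specific rate ÷ 1000)
= 55600×19.84/1000 + 105700×282.13/1000 + 119100×376.86/1000 + 62600×20.17/1000
= 1103.10 + 29821.14 + 44884.03 + 1262.64 = 77070.91.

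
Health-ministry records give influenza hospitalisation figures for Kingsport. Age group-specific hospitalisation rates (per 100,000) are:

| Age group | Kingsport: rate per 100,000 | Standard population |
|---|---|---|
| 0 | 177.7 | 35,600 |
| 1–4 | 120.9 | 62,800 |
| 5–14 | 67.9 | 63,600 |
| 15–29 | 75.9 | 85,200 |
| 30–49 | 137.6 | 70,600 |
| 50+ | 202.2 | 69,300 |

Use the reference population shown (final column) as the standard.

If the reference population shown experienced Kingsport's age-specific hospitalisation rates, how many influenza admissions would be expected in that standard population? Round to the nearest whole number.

Expected influenza admissions = Σ (standard pop × age-specific rate ÷ 100,000)
= 35,600×177.7/100,000 + 62,800×120.9/100,000 + 63,600×67.9/100,000 + 85,200×75.9/100,000 + 70,600×137.6/100,000 + 69,300×202.2/100,000
= 63.26 + 75.93 + 43.18 + 64.67 + 97.15 + 140.12 = 484.31.

484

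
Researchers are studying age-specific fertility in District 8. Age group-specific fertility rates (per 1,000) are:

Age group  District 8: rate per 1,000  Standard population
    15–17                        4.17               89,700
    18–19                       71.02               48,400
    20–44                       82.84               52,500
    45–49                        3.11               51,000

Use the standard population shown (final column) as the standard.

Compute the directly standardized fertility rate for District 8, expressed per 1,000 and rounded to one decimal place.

34.4

Standard total = 241,600; weights = 0.3713, 0.2003, 0.2173, 0.2111.
Standardized rate: 0.3713×4.17 + 0.2003×71.02 + 0.2173×82.84 + 0.2111×3.11 = 34.4335 per 1,000.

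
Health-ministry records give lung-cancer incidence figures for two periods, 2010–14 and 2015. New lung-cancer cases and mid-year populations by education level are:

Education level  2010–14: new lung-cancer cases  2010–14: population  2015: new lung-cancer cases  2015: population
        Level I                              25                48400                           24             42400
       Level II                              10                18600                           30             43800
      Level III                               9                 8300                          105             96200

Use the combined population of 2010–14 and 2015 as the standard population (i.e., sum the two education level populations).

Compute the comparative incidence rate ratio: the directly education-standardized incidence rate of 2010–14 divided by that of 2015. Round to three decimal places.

Education-specific rates per 100000 for 2010–14: 51.65, 53.76, 108.43.
For 2015: 56.60, 68.49, 109.15.
Combined standard total = 257700; weights = 0.3523, 0.2421, 0.4055.
2010–14: 0.3523×51.65 + 0.2421×53.76 + 0.4055×108.43 = 75.1892 per 100000.
2015: 0.3523×56.60 + 0.2421×68.49 + 0.4055×109.15 = 80.7898 per 100000.
Ratio = 75.1892 ÷ 80.7898 = 0.93068.

0.931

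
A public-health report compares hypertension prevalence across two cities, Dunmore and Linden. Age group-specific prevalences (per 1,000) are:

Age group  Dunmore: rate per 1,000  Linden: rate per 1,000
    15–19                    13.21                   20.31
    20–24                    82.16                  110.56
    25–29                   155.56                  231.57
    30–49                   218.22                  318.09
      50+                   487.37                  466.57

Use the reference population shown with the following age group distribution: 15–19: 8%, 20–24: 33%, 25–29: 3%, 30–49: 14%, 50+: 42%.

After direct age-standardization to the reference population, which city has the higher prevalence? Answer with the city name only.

Linden

Standard weights: 0.08, 0.33, 0.03, 0.14, 0.42.
Dunmore: 0.0800×13.21 + 0.3300×82.16 + 0.0300×155.56 + 0.1400×218.22 + 0.4200×487.37 = 268.0826 per 1,000.
Linden: 0.0800×20.31 + 0.3300×110.56 + 0.0300×231.57 + 0.1400×318.09 + 0.4200×466.57 = 285.5487 per 1,000.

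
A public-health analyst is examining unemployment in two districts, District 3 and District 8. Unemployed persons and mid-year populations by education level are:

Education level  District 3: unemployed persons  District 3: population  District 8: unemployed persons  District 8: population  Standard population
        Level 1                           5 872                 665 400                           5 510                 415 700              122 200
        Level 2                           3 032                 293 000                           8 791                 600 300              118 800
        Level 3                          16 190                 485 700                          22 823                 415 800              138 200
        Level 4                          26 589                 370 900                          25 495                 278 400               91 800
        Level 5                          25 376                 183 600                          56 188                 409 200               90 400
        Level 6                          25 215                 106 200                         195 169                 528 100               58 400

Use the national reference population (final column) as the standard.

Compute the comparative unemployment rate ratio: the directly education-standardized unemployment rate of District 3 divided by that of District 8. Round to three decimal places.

Education-specific rates per 1 000 for District 3: 8.825, 10.348, 33.333, 71.688, 138.214, 237.429.
For District 8: 13.255, 14.644, 54.889, 91.577, 137.312, 369.568.
Standard total = 619 800; weights = 0.1972, 0.1917, 0.2230, 0.1481, 0.1459, 0.0942.
District 3: 0.1972×8.825 + 0.1917×10.348 + 0.2230×33.333 + 0.1481×71.688 + 0.1459×138.214 + 0.0942×237.429 = 64.3042 per 1 000.
District 8: 0.1972×13.255 + 0.1917×14.644 + 0.2230×54.889 + 0.1481×91.577 + 0.1459×137.312 + 0.0942×369.568 = 86.0725 per 1 000.
Ratio = 64.3042 ÷ 86.0725 = 0.74709.

0.747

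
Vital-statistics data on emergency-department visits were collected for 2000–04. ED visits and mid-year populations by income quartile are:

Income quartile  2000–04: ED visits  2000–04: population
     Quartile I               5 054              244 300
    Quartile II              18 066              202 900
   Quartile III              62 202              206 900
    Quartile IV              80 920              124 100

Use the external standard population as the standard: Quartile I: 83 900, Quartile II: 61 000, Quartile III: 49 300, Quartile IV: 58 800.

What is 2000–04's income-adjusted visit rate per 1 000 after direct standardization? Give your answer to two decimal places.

238.46

Income-specific rates per 1 000 for 2000–04: 20.688, 89.039, 300.638, 652.055.
Standard total = 253 000; weights = 0.3316, 0.2411, 0.1949, 0.2324.
Standardized rate: 0.3316×20.688 + 0.2411×89.039 + 0.1949×300.638 + 0.2324×652.055 = 238.4559 per 1 000.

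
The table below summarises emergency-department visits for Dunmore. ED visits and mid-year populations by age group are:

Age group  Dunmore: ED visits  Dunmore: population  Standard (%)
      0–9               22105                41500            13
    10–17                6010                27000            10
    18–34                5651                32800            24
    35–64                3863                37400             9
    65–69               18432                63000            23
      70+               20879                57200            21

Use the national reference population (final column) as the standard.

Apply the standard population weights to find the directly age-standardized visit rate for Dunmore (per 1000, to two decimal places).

286.09

Age-specific rates per 1000 for Dunmore: 532.651, 222.593, 172.287, 103.289, 292.571, 365.017.
Standard weights: 0.13, 0.10, 0.24, 0.09, 0.23, 0.21.
Standardized rate: 0.1300×532.651 + 0.1000×222.593 + 0.2400×172.287 + 0.0900×103.289 + 0.2300×292.571 + 0.2100×365.017 = 286.0937 per 1000.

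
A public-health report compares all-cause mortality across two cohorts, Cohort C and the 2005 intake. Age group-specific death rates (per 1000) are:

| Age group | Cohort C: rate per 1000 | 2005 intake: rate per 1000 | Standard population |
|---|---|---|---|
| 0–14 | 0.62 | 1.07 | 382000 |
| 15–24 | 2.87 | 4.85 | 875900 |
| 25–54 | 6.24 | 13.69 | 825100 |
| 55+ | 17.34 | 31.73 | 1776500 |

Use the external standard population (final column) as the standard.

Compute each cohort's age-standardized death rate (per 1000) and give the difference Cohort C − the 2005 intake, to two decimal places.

Standard total = 3859500; weights = 0.0990, 0.2269, 0.2138, 0.4603.
Cohort C: 0.0990×0.62 + 0.2269×2.87 + 0.2138×6.24 + 0.4603×17.34 = 10.0282 per 1000.
The 2005 intake: 0.0990×1.07 + 0.2269×4.85 + 0.2138×13.69 + 0.4603×31.73 = 18.7384 per 1000.
Difference = 10.0282 − 18.7384 = -8.7102.

-8.71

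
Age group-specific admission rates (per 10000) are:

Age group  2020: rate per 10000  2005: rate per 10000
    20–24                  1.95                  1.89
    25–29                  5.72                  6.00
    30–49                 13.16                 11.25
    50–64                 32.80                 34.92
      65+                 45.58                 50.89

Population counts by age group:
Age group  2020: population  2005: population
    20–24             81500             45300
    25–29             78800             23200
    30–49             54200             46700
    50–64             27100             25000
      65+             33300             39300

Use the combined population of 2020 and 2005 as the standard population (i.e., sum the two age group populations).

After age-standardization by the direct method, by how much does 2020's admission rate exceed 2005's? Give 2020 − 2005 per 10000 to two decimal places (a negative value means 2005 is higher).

Combined standard total = 454400; weights = 0.2790, 0.2245, 0.2221, 0.1147, 0.1598.
2020: 0.2790×1.95 + 0.2245×5.72 + 0.2221×13.16 + 0.1147×32.80 + 0.1598×45.58 = 15.7934 per 10000.
2005: 0.2790×1.89 + 0.2245×6.00 + 0.2221×11.25 + 0.1147×34.92 + 0.1598×50.89 = 16.5069 per 10000.
Difference = 15.7934 − 16.5069 = -0.7134.

-0.71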